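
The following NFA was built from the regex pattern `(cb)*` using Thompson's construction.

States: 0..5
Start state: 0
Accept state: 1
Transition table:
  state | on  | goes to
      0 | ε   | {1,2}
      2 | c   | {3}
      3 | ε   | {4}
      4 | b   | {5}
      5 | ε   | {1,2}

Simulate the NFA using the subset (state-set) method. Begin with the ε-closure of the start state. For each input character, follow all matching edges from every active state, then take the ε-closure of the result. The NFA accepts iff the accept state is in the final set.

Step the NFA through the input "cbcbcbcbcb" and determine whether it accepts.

Answer: ACCEPT

Steps:
start: ε-closure({0}) = {0,1,2}
'c' @ 1: {3,4}
'b' @ 2: {1,2,5}  [accepting]
'c' @ 3: {3,4}
'b' @ 4: {1,2,5}  [accepting]
'c' @ 5: {3,4}
'b' @ 6: {1,2,5}  [accepting]
'c' @ 7: {3,4}
'b' @ 8: {1,2,5}  [accepting]
'c' @ 9: {3,4}
'b' @ 10: {1,2,5}  [accepting]
final: {1,2,5}; accept 1 in set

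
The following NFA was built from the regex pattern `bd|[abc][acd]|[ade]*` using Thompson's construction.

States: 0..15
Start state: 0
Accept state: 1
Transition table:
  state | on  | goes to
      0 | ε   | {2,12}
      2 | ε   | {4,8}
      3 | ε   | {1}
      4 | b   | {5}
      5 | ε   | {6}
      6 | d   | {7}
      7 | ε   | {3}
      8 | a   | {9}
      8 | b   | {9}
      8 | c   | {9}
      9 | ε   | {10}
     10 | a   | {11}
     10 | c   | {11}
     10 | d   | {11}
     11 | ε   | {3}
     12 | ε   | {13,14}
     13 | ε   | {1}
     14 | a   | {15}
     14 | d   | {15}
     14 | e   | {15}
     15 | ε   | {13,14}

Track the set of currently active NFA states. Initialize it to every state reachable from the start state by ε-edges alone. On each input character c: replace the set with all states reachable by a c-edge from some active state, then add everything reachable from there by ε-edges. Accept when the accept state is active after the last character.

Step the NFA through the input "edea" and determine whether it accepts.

Answer: ACCEPT

Derivation:
initial (ε-close {0}): {0,1,2,4,8,12,13,14}
'e' @ 1: {1,13,14,15}  [accepting]
'd' @ 2: {1,13,14,15}  [accepting]
'e' @ 3: {1,13,14,15}  [accepting]
'a' @ 4: {1,13,14,15}  [accepting]
after full input: {1,13,14,15}  (accept=1 in)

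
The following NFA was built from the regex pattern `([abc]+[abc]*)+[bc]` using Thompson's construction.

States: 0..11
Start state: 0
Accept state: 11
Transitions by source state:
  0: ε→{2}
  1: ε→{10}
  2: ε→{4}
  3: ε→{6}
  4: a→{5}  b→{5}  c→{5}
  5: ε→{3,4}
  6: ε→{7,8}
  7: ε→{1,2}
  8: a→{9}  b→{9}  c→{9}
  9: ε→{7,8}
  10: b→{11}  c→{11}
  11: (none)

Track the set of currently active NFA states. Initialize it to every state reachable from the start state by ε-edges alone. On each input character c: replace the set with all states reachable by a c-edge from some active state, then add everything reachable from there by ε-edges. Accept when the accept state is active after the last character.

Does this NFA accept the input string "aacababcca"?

start: ε-closure({0}) = {0,2,4}
'a' @ 1: {1,2,3,4,5,6,7,8,10}
'a' @ 2: {1,2,3,4,5,6,7,8,9,10}
'c' @ 3: {1,2,3,4,5,6,7,8,9,10,11}  [accepting]
'a' @ 4: {1,2,3,4,5,6,7,8,9,10}
'b' @ 5: {1,2,3,4,5,6,7,8,9,10,11}  [accepting]
'a' @ 6: {1,2,3,4,5,6,7,8,9,10}
'b' @ 7: {1,2,3,4,5,6,7,8,9,10,11}  [accepting]
'c' @ 8: {1,2,3,4,5,6,7,8,9,10,11}  [accepting]
'c' @ 9: {1,2,3,4,5,6,7,8,9,10,11}  [accepting]
'a' @ 10: {1,2,3,4,5,6,7,8,9,10}
end set {1,2,3,4,5,6,7,8,9,10} — state 11 not in

Answer: REJECT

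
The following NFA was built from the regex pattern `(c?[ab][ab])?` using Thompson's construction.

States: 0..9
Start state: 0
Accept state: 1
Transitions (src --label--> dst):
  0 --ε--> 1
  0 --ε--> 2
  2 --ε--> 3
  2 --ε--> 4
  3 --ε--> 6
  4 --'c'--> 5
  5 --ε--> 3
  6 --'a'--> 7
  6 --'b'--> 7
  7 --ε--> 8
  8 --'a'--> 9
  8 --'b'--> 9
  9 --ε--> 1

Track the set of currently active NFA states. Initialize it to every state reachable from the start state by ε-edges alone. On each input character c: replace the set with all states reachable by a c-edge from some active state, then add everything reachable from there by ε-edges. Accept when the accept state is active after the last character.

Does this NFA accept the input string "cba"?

Answer: ACCEPT

Steps:
start: ε-closure({0}) = {0,1,2,3,4,6}
'c' @ 1: {3,5,6}
'b' @ 2: {7,8}
'a' @ 3: {1,9}  ✓accept
end set {1,9} — state 1 in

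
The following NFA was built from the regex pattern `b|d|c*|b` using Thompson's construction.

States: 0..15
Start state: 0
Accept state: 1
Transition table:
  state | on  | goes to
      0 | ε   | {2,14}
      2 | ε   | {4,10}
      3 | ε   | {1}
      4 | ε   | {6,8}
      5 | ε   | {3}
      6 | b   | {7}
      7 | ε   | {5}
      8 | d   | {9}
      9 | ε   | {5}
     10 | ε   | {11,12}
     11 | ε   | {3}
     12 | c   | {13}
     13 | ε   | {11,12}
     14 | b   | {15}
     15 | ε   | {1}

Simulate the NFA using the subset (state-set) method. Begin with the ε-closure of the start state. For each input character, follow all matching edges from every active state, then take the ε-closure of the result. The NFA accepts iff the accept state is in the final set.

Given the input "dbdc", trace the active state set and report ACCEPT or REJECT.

start: ε-closure({0}) = {0,1,2,3,4,6,8,10,11,12,14}
'd' @ 1: {1,3,5,9}  [accepting]
'b' @ 2: {}  — no active states
rest 'dc' ignored (set empty)
after full input: {}  (accept=1 not in)

Answer: REJECT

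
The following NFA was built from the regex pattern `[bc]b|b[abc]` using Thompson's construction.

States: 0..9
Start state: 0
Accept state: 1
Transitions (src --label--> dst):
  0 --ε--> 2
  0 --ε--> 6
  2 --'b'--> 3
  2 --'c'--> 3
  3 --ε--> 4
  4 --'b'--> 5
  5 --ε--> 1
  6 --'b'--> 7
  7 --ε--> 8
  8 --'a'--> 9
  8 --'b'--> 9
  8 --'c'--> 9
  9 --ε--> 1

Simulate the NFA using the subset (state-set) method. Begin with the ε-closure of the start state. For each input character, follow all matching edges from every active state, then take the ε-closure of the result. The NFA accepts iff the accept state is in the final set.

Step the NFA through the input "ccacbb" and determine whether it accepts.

S₀ = ε-closure({0}) = {0,2,6}
'c' @ 1: {3,4}
'c' @ 2: {}  — dead — no transitions
rest 'acbb' ignored (set empty)
final: {}; accept 1 not in set

Answer: REJECT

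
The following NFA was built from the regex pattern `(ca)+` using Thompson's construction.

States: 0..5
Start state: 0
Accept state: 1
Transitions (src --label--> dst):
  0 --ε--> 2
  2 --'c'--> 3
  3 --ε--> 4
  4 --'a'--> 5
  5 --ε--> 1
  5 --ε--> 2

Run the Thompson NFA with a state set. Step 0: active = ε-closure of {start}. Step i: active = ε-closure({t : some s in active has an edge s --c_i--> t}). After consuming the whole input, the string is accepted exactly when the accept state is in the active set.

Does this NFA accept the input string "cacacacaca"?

Answer: ACCEPT

Derivation:
start: ε-closure({0}) = {0,2}
'c' @ 1: {3,4}
'a' @ 2: {1,2,5}  ✓accept
'c' @ 3: {3,4}
'a' @ 4: {1,2,5}  ✓accept
'c' @ 5: {3,4}
'a' @ 6: {1,2,5}  ✓accept
'c' @ 7: {3,4}
'a' @ 8: {1,2,5}  ✓accept
'c' @ 9: {3,4}
'a' @ 10: {1,2,5}  ✓accept
after full input: {1,2,5}  (accept=1 in)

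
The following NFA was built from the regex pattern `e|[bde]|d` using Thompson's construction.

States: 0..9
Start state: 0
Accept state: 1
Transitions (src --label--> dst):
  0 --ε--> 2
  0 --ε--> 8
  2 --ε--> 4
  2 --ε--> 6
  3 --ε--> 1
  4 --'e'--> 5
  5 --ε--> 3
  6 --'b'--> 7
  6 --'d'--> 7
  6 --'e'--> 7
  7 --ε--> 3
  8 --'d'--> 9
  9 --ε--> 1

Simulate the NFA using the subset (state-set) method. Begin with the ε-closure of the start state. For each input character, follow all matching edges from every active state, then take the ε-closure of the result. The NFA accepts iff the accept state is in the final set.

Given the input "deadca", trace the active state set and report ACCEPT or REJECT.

Answer: REJECT

Steps:
S₀ = ε-closure({0}) = {0,2,4,6,8}
'd' @ 1: {1,3,7,9}  (accept∈set)
'e' @ 2: {}  — dead — no transitions
rest 'adca' ignored (set empty)
final: {}; accept 1 not in set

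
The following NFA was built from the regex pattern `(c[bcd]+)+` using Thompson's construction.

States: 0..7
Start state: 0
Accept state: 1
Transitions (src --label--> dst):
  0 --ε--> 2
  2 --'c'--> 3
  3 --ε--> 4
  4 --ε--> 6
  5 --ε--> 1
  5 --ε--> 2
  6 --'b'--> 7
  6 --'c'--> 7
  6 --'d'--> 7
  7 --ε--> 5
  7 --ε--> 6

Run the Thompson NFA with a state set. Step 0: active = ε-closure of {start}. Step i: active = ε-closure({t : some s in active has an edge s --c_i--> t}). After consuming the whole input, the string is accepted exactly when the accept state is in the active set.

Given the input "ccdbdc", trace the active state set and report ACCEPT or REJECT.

Answer: ACCEPT

Derivation:
initial (ε-close {0}): {0,2}
'c' @ 1: {3,4,6}
'c' @ 2: {1,2,5,6,7}  [accepting]
'd' @ 3: {1,2,5,6,7}  [accepting]
'b' @ 4: {1,2,5,6,7}  [accepting]
'd' @ 5: {1,2,5,6,7}  [accepting]
'c' @ 6: {1,2,3,4,5,6,7}  [accepting]
after full input: {1,2,3,4,5,6,7}  (accept=1 in)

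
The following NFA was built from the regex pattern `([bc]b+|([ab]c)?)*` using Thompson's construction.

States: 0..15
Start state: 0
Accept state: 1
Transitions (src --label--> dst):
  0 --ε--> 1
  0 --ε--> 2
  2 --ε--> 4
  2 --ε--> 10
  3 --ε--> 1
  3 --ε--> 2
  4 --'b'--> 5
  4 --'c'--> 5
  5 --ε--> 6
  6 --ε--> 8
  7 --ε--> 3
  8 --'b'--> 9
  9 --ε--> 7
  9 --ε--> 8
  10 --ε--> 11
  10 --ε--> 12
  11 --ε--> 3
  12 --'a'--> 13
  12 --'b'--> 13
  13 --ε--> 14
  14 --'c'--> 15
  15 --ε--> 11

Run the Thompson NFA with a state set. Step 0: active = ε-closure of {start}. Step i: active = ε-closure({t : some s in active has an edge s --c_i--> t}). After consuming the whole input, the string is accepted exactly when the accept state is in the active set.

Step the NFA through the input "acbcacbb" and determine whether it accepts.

initial (ε-close {0}): {0,1,2,3,4,10,11,12}
'a' @ 1: {13,14}
'c' @ 2: {1,2,3,4,10,11,12,15}  ✓accept
'b' @ 3: {5,6,8,13,14}
'c' @ 4: {1,2,3,4,10,11,12,15}  ✓accept
'a' @ 5: {13,14}
'c' @ 6: {1,2,3,4,10,11,12,15}  ✓accept
'b' @ 7: {5,6,8,13,14}
'b' @ 8: {1,2,3,4,7,8,9,10,11,12}  ✓accept
after full input: {1,2,3,4,7,8,9,10,11,12}  (accept=1 in)

Answer: ACCEPT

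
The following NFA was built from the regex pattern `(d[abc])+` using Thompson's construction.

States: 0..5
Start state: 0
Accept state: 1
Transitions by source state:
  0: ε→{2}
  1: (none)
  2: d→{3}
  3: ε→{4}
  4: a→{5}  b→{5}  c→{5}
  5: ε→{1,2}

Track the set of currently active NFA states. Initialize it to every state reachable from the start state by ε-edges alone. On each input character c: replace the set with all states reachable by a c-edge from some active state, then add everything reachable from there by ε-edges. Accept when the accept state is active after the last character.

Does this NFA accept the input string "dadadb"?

Answer: ACCEPT

Trace:
initial (ε-close {0}): {0,2}
'd' @ 1: {3,4}
'a' @ 2: {1,2,5}  [accepting]
'd' @ 3: {3,4}
'a' @ 4: {1,2,5}  [accepting]
'd' @ 5: {3,4}
'b' @ 6: {1,2,5}  [accepting]
end set {1,2,5} — state 1 in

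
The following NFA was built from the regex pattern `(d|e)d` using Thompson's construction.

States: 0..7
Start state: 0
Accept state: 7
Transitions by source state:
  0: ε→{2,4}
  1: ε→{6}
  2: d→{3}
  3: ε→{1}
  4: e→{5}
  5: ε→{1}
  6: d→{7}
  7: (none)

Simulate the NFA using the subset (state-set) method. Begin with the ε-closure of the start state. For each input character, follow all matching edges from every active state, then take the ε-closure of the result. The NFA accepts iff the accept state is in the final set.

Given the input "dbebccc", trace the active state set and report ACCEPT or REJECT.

initial (ε-close {0}): {0,2,4}
'd' @ 1: {1,3,6}
'b' @ 2: {}  — state set empty
rest 'ebccc' ignored (set empty)
end set {} — state 7 not in

Answer: REJECT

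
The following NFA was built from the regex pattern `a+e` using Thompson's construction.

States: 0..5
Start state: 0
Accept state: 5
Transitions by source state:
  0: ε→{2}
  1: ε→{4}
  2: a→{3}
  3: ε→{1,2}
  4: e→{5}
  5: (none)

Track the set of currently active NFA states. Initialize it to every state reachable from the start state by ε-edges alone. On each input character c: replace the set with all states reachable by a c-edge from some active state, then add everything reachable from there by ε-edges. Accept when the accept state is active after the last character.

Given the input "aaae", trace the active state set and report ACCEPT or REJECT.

Answer: ACCEPT

Derivation:
start: ε-closure({0}) = {0,2}
'a' @ 1: {1,2,3,4}
'a' @ 2: {1,2,3,4}
'a' @ 3: {1,2,3,4}
'e' @ 4: {5}  ✓accept
after full input: {5}  (accept=5 in)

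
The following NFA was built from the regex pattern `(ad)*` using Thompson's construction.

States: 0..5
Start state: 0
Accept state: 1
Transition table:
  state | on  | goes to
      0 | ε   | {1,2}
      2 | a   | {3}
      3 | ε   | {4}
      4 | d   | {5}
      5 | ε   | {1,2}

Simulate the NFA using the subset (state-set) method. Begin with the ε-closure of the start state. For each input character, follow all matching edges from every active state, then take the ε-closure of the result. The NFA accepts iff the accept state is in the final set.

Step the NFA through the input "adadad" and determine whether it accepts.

initial (ε-close {0}): {0,1,2}
'a' @ 1: {3,4}
'd' @ 2: {1,2,5}  (accept∈set)
'a' @ 3: {3,4}
'd' @ 4: {1,2,5}  (accept∈set)
'a' @ 5: {3,4}
'd' @ 6: {1,2,5}  (accept∈set)
after full input: {1,2,5}  (accept=1 in)

Answer: ACCEPT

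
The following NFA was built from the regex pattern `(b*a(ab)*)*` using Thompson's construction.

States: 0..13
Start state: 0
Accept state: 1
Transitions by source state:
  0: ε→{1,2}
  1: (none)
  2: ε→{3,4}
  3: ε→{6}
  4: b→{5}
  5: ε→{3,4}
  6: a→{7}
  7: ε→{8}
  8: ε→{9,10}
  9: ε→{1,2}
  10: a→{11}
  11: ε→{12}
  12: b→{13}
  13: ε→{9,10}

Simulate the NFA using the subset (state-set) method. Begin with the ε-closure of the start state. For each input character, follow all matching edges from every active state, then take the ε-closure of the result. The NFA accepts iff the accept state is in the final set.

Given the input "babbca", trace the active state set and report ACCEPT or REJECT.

Answer: REJECT

Trace:
initial (ε-close {0}): {0,1,2,3,4,6}
'b' @ 1: {3,4,5,6}
'a' @ 2: {1,2,3,4,6,7,8,9,10}  ✓accept
'b' @ 3: {3,4,5,6}
'b' @ 4: {3,4,5,6}
'c' @ 5: {}  — dead — no transitions
rest 'a' ignored (set empty)
after full input: {}  (accept=1 not in)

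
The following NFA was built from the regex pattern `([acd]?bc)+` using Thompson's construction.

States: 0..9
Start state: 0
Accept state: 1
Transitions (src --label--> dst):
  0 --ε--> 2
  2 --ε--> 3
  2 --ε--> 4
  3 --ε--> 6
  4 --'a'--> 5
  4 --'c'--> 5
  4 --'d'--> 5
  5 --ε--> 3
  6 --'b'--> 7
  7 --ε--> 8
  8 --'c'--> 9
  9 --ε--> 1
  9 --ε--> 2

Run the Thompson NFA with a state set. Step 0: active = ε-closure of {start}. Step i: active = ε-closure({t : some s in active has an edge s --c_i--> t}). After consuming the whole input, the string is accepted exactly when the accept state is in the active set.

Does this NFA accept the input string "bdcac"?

initial (ε-close {0}): {0,2,3,4,6}
'b' @ 1: {7,8}
'd' @ 2: {}  — dead — no transitions
rest 'cac' ignored (set empty)
final: {}; accept 1 not in set

Answer: REJECT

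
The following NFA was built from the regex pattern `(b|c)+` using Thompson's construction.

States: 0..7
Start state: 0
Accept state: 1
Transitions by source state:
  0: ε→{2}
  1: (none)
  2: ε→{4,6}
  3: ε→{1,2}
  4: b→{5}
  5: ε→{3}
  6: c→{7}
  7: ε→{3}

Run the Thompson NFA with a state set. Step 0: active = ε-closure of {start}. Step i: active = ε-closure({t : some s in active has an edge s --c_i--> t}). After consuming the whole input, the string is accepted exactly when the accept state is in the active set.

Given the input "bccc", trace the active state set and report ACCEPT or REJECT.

S₀ = ε-closure({0}) = {0,2,4,6}
'b' @ 1: {1,2,3,4,5,6}  [accepting]
'c' @ 2: {1,2,3,4,6,7}  [accepting]
'c' @ 3: {1,2,3,4,6,7}  [accepting]
'c' @ 4: {1,2,3,4,6,7}  [accepting]
end set {1,2,3,4,6,7} — state 1 in

Answer: ACCEPT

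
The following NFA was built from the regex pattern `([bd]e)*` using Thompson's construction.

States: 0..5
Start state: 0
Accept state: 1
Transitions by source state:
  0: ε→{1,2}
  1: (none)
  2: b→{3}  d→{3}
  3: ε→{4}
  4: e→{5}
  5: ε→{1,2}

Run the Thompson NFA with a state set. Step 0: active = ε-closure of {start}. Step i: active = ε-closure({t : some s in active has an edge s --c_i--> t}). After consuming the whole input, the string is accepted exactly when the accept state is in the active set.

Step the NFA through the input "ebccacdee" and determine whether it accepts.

S₀ = ε-closure({0}) = {0,1,2}
'e' @ 1: {}  — dead — no transitions
rest 'bccacdee' ignored (set empty)
after full input: {}  (accept=1 not in)

Answer: REJECT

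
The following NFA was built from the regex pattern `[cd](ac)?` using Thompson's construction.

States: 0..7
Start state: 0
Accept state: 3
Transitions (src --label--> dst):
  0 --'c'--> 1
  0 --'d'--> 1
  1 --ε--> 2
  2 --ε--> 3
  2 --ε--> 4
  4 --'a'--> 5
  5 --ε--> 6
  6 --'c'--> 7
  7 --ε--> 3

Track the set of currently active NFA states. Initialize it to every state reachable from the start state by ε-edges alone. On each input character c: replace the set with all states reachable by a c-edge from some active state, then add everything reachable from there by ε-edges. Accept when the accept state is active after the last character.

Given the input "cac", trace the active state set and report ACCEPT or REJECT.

initial (ε-close {0}): {0}
'c' @ 1: {1,2,3,4}  ✓accept
'a' @ 2: {5,6}
'c' @ 3: {3,7}  ✓accept
after full input: {3,7}  (accept=3 in)

Answer: ACCEPT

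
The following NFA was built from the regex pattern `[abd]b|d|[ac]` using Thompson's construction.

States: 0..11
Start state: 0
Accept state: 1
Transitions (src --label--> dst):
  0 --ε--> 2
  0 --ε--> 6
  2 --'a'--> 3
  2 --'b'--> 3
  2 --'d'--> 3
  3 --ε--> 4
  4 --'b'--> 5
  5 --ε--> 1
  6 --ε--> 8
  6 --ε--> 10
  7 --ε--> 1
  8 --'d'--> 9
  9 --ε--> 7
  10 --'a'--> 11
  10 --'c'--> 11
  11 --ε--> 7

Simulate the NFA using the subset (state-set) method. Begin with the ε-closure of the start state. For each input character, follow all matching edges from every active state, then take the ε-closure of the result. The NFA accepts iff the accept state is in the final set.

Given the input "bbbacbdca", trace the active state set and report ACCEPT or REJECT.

initial (ε-close {0}): {0,2,6,8,10}
'b' @ 1: {3,4}
'b' @ 2: {1,5}  ✓accept
'b' @ 3: {}  — dead — no transitions
rest 'acbdca' ignored (set empty)
final: {}; accept 1 not in set

Answer: REJECT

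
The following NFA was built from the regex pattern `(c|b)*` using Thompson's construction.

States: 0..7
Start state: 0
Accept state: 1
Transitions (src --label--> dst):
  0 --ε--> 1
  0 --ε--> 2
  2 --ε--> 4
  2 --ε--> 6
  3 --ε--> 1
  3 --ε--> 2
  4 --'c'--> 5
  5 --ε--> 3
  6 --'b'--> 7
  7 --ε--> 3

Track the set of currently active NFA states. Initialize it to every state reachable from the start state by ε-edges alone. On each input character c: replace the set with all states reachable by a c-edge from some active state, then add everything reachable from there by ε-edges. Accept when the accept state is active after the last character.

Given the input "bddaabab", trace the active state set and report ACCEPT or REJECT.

start: ε-closure({0}) = {0,1,2,4,6}
'b' @ 1: {1,2,3,4,6,7}  [accepting]
'd' @ 2: {}  — state set empty
rest 'daabab' ignored (set empty)
final: {}; accept 1 not in set

Answer: REJECT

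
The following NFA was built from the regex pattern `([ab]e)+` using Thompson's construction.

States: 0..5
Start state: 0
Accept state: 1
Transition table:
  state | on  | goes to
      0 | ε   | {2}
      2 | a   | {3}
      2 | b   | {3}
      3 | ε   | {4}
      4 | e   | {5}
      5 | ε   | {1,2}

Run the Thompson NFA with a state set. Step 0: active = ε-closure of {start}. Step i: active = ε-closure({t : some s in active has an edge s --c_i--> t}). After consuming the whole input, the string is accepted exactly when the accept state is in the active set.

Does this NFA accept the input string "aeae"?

Answer: ACCEPT

Derivation:
start: ε-closure({0}) = {0,2}
'a' @ 1: {3,4}
'e' @ 2: {1,2,5}  [accepting]
'a' @ 3: {3,4}
'e' @ 4: {1,2,5}  [accepting]
end set {1,2,5} — state 1 in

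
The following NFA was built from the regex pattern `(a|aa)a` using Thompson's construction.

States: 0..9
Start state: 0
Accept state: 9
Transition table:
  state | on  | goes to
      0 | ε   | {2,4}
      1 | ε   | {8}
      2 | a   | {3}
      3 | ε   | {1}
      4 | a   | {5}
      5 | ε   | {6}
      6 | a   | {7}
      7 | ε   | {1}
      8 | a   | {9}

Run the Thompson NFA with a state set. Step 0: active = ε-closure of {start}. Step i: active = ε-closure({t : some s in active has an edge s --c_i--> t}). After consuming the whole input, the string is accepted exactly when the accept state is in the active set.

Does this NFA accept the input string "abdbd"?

Answer: REJECT

Trace:
start: ε-closure({0}) = {0,2,4}
'a' @ 1: {1,3,5,6,8}
'b' @ 2: {}  — state set empty
rest 'dbd' ignored (set empty)
after full input: {}  (accept=9 not in)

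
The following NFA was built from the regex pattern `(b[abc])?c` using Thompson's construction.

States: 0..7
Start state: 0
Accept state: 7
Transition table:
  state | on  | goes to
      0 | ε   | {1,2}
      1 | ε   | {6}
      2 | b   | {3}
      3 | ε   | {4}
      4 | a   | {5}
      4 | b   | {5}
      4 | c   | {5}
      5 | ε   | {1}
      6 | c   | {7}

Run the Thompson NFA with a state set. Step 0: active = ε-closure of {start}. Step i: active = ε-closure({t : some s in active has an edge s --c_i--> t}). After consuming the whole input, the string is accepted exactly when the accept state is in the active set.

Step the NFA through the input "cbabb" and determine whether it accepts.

Answer: REJECT

Steps:
start: ε-closure({0}) = {0,1,2,6}
'c' @ 1: {7}  [accepting]
'b' @ 2: {}  — dead — no transitions
rest 'abb' ignored (set empty)
final: {}; accept 7 not in set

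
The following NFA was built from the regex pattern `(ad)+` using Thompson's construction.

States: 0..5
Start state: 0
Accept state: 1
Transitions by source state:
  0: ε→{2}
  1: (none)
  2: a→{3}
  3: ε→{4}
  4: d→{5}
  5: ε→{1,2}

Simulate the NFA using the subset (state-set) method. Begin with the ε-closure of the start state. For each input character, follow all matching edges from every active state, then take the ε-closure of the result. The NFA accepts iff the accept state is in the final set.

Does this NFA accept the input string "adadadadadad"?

initial (ε-close {0}): {0,2}
'a' @ 1: {3,4}
'd' @ 2: {1,2,5}  (accept∈set)
'a' @ 3: {3,4}
'd' @ 4: {1,2,5}  (accept∈set)
'a' @ 5: {3,4}
'd' @ 6: {1,2,5}  (accept∈set)
'a' @ 7: {3,4}
'd' @ 8: {1,2,5}  (accept∈set)
'a' @ 9: {3,4}
'd' @ 10: {1,2,5}  (accept∈set)
'a' @ 11: {3,4}
'd' @ 12: {1,2,5}  (accept∈set)
final: {1,2,5}; accept 1 in set

Answer: ACCEPT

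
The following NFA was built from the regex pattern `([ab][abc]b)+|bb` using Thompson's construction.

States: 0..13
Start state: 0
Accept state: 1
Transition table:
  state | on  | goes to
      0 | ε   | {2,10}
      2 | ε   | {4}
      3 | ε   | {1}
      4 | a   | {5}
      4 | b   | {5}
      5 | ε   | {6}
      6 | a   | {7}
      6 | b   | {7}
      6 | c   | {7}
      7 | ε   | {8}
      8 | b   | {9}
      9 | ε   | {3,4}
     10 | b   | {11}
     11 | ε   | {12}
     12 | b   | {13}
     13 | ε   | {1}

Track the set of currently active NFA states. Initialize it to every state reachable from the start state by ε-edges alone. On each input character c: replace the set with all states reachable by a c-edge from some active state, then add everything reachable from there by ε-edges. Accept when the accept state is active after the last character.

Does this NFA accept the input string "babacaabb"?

initial (ε-close {0}): {0,2,4,10}
'b' @ 1: {5,6,11,12}
'a' @ 2: {7,8}
'b' @ 3: {1,3,4,9}  [accepting]
'a' @ 4: {5,6}
'c' @ 5: {7,8}
'a' @ 6: {}  — dead — no transitions
rest 'abb' ignored (set empty)
end set {} — state 1 not in

Answer: REJECT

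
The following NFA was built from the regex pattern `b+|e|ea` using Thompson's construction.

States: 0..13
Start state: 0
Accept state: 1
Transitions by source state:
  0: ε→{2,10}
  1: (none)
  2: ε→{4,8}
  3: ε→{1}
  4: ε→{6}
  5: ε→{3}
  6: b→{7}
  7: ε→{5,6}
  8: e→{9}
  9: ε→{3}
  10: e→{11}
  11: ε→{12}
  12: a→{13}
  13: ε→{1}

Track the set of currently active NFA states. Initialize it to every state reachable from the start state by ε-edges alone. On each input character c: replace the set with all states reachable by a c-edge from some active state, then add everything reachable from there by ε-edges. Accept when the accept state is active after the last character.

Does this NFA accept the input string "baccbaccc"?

Answer: REJECT

Steps:
initial (ε-close {0}): {0,2,4,6,8,10}
'b' @ 1: {1,3,5,6,7}  [accepting]
'a' @ 2: {}  — state set empty
rest 'ccbaccc' ignored (set empty)
final: {}; accept 1 not in set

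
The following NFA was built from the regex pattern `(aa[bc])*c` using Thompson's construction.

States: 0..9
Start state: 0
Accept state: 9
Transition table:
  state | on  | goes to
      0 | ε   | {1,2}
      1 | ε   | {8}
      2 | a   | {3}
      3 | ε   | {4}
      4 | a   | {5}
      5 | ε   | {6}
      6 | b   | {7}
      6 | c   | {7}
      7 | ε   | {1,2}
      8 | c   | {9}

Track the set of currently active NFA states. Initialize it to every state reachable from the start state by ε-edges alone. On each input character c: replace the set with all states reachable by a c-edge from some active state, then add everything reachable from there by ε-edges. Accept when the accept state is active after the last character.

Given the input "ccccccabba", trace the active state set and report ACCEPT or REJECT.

Answer: REJECT

Steps:
initial (ε-close {0}): {0,1,2,8}
'c' @ 1: {9}  ✓accept
'c' @ 2: {}  — state set empty
rest 'ccccabba' ignored (set empty)
after full input: {}  (accept=9 not in)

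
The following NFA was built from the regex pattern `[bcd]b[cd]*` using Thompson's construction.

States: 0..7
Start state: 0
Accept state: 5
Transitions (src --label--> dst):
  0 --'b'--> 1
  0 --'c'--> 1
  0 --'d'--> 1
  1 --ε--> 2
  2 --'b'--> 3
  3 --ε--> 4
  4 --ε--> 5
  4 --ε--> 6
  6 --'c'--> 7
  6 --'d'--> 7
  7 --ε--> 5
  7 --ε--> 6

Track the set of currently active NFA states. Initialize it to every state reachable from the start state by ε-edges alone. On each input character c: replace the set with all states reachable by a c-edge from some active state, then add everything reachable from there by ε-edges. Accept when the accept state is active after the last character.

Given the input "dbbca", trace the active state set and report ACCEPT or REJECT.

S₀ = ε-closure({0}) = {0}
'd' @ 1: {1,2}
'b' @ 2: {3,4,5,6}  [accepting]
'b' @ 3: {}  — dead — no transitions
rest 'ca' ignored (set empty)
final: {}; accept 5 not in set

Answer: REJECT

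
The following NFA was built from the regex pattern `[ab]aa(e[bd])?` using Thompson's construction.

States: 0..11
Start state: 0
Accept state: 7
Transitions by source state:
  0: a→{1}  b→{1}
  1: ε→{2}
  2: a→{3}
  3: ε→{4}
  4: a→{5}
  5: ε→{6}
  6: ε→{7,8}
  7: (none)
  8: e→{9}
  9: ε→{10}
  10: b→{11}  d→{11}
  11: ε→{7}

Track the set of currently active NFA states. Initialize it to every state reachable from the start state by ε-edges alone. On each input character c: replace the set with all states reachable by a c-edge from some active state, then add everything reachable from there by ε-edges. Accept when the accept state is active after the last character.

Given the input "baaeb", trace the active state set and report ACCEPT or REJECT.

start: ε-closure({0}) = {0}
'b' @ 1: {1,2}
'a' @ 2: {3,4}
'a' @ 3: {5,6,7,8}  ✓accept
'e' @ 4: {9,10}
'b' @ 5: {7,11}  ✓accept
final: {7,11}; accept 7 in set

Answer: ACCEPT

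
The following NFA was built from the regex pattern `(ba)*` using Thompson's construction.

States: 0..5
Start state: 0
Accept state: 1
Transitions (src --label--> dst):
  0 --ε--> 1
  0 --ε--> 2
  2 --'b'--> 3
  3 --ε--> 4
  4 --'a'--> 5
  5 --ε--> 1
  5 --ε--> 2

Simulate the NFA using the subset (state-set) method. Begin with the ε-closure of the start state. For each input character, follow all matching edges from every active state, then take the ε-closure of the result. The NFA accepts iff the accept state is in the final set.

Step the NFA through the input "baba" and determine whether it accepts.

Answer: ACCEPT

Trace:
S₀ = ε-closure({0}) = {0,1,2}
'b' @ 1: {3,4}
'a' @ 2: {1,2,5}  ✓accept
'b' @ 3: {3,4}
'a' @ 4: {1,2,5}  ✓accept
final: {1,2,5}; accept 1 in set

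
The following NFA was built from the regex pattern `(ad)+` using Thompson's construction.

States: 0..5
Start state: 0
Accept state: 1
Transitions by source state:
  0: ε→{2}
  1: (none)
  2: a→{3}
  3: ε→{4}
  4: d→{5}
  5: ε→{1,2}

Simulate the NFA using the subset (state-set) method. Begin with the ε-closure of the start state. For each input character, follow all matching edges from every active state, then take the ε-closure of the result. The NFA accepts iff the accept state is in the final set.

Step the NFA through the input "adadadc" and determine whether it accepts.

Answer: REJECT

Derivation:
initial (ε-close {0}): {0,2}
'a' @ 1: {3,4}
'd' @ 2: {1,2,5}  (accept∈set)
'a' @ 3: {3,4}
'd' @ 4: {1,2,5}  (accept∈set)
'a' @ 5: {3,4}
'd' @ 6: {1,2,5}  (accept∈set)
'c' @ 7: {}  — no active states
final: {}; accept 1 not in set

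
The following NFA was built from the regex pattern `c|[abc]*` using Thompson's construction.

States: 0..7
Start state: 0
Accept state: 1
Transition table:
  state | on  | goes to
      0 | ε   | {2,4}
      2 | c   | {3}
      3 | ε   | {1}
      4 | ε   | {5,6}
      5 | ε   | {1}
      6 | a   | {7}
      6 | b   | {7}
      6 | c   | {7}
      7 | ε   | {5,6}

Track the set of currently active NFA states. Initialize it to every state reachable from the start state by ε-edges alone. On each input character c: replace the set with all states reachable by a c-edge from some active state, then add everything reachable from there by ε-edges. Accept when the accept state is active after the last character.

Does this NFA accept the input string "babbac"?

Answer: ACCEPT

Steps:
start: ε-closure({0}) = {0,1,2,4,5,6}
'b' @ 1: {1,5,6,7}  ✓accept
'a' @ 2: {1,5,6,7}  ✓accept
'b' @ 3: {1,5,6,7}  ✓accept
'b' @ 4: {1,5,6,7}  ✓accept
'a' @ 5: {1,5,6,7}  ✓accept
'c' @ 6: {1,5,6,7}  ✓accept
final: {1,5,6,7}; accept 1 in set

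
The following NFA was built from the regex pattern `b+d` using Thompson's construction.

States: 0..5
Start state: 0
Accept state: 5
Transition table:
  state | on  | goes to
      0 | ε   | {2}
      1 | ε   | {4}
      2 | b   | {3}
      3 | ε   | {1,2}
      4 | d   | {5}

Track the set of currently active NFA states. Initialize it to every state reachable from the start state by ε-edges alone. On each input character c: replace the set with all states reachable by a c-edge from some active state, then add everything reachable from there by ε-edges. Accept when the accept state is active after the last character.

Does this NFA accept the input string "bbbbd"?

start: ε-closure({0}) = {0,2}
'b' @ 1: {1,2,3,4}
'b' @ 2: {1,2,3,4}
'b' @ 3: {1,2,3,4}
'b' @ 4: {1,2,3,4}
'd' @ 5: {5}  ✓accept
after full input: {5}  (accept=5 in)

Answer: ACCEPT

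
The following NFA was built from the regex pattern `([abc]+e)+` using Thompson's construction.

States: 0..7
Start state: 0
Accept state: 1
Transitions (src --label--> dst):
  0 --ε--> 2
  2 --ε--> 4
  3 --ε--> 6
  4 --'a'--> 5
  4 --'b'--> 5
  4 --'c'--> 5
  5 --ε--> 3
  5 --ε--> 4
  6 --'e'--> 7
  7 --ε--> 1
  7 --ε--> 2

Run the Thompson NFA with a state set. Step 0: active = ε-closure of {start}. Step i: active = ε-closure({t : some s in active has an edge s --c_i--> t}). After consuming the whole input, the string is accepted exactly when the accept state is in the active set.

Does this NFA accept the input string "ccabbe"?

Answer: ACCEPT

Trace:
start: ε-closure({0}) = {0,2,4}
'c' @ 1: {3,4,5,6}
'c' @ 2: {3,4,5,6}
'a' @ 3: {3,4,5,6}
'b' @ 4: {3,4,5,6}
'b' @ 5: {3,4,5,6}
'e' @ 6: {1,2,4,7}  [accepting]
end set {1,2,4,7} — state 1 in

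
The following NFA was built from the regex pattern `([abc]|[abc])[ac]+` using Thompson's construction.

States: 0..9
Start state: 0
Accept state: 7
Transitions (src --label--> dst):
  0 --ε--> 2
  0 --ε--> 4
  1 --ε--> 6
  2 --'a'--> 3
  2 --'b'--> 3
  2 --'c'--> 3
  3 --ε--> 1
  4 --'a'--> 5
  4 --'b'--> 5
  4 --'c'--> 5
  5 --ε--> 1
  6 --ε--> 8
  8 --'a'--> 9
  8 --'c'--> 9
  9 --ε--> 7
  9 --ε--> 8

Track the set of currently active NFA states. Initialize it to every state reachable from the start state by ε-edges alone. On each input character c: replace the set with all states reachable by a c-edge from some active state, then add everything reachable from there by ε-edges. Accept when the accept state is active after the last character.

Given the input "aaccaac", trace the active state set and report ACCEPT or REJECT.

Answer: ACCEPT

Trace:
S₀ = ε-closure({0}) = {0,2,4}
'a' @ 1: {1,3,5,6,8}
'a' @ 2: {7,8,9}  [accepting]
'c' @ 3: {7,8,9}  [accepting]
'c' @ 4: {7,8,9}  [accepting]
'a' @ 5: {7,8,9}  [accepting]
'a' @ 6: {7,8,9}  [accepting]
'c' @ 7: {7,8,9}  [accepting]
end set {7,8,9} — state 7 in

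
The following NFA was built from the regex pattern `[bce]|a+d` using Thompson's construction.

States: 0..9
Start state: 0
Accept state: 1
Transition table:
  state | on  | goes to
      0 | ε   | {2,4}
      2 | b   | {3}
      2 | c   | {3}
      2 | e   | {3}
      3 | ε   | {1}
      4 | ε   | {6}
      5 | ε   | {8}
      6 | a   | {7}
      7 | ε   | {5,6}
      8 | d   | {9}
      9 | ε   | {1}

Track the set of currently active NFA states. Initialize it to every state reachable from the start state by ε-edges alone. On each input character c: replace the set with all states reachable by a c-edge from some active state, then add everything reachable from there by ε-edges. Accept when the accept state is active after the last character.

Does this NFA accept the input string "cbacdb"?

Answer: REJECT

Steps:
initial (ε-close {0}): {0,2,4,6}
'c' @ 1: {1,3}  ✓accept
'b' @ 2: {}  — no active states
rest 'acdb' ignored (set empty)
after full input: {}  (accept=1 not in)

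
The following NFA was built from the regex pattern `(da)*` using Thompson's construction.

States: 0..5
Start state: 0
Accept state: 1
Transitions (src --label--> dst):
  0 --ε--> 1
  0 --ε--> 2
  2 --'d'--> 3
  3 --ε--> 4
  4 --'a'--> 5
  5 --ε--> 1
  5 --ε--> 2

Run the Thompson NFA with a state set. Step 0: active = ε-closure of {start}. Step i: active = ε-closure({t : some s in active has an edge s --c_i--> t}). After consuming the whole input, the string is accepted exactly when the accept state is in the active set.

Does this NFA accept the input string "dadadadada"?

initial (ε-close {0}): {0,1,2}
'd' @ 1: {3,4}
'a' @ 2: {1,2,5}  ✓accept
'd' @ 3: {3,4}
'a' @ 4: {1,2,5}  ✓accept
'd' @ 5: {3,4}
'a' @ 6: {1,2,5}  ✓accept
'd' @ 7: {3,4}
'a' @ 8: {1,2,5}  ✓accept
'd' @ 9: {3,4}
'a' @ 10: {1,2,5}  ✓accept
final: {1,2,5}; accept 1 in set

Answer: ACCEPT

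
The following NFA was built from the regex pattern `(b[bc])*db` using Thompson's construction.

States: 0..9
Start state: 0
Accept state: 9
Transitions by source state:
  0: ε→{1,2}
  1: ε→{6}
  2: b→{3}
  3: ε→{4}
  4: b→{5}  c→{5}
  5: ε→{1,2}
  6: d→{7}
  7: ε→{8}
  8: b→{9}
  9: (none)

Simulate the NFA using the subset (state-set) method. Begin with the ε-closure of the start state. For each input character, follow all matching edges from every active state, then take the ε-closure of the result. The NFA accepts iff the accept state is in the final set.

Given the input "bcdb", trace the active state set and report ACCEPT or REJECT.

start: ε-closure({0}) = {0,1,2,6}
'b' @ 1: {3,4}
'c' @ 2: {1,2,5,6}
'd' @ 3: {7,8}
'b' @ 4: {9}  ✓accept
final: {9}; accept 9 in set

Answer: ACCEPT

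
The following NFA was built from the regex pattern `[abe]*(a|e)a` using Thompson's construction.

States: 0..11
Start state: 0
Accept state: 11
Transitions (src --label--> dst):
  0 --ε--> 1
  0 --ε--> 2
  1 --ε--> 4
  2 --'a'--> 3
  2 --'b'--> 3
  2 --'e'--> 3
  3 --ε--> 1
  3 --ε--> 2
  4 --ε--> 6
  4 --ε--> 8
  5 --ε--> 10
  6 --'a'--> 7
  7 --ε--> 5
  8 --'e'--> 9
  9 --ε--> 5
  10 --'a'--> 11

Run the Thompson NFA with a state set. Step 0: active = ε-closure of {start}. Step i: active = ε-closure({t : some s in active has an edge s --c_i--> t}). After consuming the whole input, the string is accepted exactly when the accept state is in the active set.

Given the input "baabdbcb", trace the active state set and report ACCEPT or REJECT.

start: ε-closure({0}) = {0,1,2,4,6,8}
'b' @ 1: {1,2,3,4,6,8}
'a' @ 2: {1,2,3,4,5,6,7,8,10}
'a' @ 3: {1,2,3,4,5,6,7,8,10,11}  (accept∈set)
'b' @ 4: {1,2,3,4,6,8}
'd' @ 5: {}  — state set empty
rest 'bcb' ignored (set empty)
after full input: {}  (accept=11 not in)

Answer: REJECT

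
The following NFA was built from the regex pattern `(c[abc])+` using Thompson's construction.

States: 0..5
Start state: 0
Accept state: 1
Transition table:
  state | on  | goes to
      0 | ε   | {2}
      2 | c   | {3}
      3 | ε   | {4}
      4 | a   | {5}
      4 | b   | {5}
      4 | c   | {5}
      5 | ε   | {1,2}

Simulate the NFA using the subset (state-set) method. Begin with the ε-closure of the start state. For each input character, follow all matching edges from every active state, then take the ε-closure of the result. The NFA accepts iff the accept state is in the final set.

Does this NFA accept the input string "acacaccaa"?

start: ε-closure({0}) = {0,2}
'a' @ 1: {}  — no active states
rest 'cacaccaa' ignored (set empty)
end set {} — state 1 not in

Answer: REJECT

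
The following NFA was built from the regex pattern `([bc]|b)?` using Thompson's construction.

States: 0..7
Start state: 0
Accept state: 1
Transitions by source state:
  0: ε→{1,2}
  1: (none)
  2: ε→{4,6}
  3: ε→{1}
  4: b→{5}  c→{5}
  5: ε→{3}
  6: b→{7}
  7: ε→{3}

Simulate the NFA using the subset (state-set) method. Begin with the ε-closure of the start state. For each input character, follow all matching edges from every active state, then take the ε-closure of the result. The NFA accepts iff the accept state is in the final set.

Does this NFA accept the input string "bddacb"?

S₀ = ε-closure({0}) = {0,1,2,4,6}
'b' @ 1: {1,3,5,7}  (accept∈set)
'd' @ 2: {}  — no active states
rest 'dacb' ignored (set empty)
end set {} — state 1 not in

Answer: REJECT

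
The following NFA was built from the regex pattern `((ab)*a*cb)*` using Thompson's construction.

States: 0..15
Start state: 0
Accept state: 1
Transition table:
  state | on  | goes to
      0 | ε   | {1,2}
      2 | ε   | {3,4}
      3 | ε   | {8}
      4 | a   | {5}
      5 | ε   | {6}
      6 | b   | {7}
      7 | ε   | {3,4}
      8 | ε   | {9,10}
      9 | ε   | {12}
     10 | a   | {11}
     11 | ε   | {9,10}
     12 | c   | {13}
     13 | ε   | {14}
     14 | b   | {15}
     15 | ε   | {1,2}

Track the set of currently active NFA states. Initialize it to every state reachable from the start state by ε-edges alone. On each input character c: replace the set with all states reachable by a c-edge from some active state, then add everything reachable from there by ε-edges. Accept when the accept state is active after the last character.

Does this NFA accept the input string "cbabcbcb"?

Answer: ACCEPT

Trace:
start: ε-closure({0}) = {0,1,2,3,4,8,9,10,12}
'c' @ 1: {13,14}
'b' @ 2: {1,2,3,4,8,9,10,12,15}  ✓accept
'a' @ 3: {5,6,9,10,11,12}
'b' @ 4: {3,4,7,8,9,10,12}
'c' @ 5: {13,14}
'b' @ 6: {1,2,3,4,8,9,10,12,15}  ✓accept
'c' @ 7: {13,14}
'b' @ 8: {1,2,3,4,8,9,10,12,15}  ✓accept
end set {1,2,3,4,8,9,10,12,15} — state 1 in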